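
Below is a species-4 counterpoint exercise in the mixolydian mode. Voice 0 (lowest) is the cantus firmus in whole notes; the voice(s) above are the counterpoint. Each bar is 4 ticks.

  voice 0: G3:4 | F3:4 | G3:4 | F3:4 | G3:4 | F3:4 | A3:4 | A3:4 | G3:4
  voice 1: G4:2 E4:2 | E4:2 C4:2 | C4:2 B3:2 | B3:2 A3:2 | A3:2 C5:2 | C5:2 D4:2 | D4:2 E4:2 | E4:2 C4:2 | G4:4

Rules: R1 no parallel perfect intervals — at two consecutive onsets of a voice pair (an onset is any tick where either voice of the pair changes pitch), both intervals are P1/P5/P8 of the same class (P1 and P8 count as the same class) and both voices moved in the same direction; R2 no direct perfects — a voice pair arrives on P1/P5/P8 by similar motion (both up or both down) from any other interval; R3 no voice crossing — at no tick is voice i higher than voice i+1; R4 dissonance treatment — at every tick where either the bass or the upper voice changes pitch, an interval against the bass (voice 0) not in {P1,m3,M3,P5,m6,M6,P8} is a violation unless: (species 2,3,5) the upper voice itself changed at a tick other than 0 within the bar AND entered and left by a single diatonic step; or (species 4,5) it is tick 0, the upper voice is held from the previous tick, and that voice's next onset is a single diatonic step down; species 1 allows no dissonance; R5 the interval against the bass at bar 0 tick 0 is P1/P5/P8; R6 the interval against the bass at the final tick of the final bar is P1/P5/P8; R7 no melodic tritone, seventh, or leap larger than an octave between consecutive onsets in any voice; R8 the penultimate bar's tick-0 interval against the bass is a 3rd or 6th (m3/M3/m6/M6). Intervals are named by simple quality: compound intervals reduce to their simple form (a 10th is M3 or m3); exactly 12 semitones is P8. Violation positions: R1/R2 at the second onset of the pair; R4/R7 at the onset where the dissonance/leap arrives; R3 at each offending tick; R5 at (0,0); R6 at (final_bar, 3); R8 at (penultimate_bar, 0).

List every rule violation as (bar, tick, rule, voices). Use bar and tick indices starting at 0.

bar 0: v0=G3 v1=G4 downbeat P8
bar 1: v0=F3 v1=E4 downbeat M7
bar 2: v0=G3 v1=C4 downbeat P4
bar 3: v0=F3 v1=B3 downbeat TT
bar 4: v0=G3 v1=A3 downbeat M2
bar 5: v0=F3 v1=C5 downbeat P5
bar 6: v0=A3 v1=D4 downbeat P4
bar 7: v0=A3 v1=E4 downbeat P5
bar 8: v0=G3 v1=G4 downbeat P8
  -> R4 @ bar 1 tick 0 v(0, 1): F3/E4 M7 untreated
  -> R4 @ bar 4 tick 0 v(0, 1): G3/A3 M2 untreated
  -> R4 @ bar 4 tick 2 v(0, 1): G3/C5 P4 untreated
  -> R7 @ bar 4 tick 2 v(1,): A3->C5 leap 15st
  -> R7 @ bar 5 tick 2 v(1,): C5->D4 leap 10st
  -> R4 @ bar 6 tick 0 v(0, 1): A3/D4 P4 untreated
  -> R8 @ bar 7 tick 0 v(0, 1): penult P5 not 3rd/6th

(1, 0, R4, (0, 1))
(4, 0, R4, (0, 1))
(4, 2, R4, (0, 1))
(4, 2, R7, (1,))
(5, 2, R7, (1,))
(6, 0, R4, (0, 1))
(7, 0, R8, (0, 1))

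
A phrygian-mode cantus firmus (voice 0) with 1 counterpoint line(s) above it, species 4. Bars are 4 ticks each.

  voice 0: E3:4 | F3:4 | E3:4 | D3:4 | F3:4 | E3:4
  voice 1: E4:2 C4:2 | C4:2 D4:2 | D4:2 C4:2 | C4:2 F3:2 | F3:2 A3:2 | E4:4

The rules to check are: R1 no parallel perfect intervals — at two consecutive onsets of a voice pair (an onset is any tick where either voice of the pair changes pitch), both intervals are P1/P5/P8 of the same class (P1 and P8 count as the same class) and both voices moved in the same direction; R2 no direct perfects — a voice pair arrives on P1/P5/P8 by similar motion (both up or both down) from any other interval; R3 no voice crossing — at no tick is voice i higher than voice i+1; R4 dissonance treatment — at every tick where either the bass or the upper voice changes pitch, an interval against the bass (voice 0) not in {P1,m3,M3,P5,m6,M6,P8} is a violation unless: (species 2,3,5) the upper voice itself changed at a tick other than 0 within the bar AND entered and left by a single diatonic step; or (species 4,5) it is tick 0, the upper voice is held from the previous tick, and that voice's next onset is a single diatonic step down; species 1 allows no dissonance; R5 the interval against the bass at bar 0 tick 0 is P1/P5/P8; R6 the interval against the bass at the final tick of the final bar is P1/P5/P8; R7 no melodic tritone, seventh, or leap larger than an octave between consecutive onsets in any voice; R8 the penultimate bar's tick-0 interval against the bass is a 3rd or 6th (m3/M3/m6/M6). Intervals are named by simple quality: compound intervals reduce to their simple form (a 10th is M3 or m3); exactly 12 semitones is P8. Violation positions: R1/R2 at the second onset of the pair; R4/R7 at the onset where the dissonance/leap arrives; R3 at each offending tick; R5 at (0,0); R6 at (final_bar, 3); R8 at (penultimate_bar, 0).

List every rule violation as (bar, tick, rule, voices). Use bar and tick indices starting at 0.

(3, 0, R4, (0, 1))
(4, 0, R8, (0, 1))

bar 0: v0=E3 v1=E4 downbeat P8
bar 1: v0=F3 v1=C4 downbeat P5
bar 2: v0=E3 v1=D4 downbeat m7
bar 3: v0=D3 v1=C4 downbeat m7
bar 4: v0=F3 v1=F3 downbeat P1
bar 5: v0=E3 v1=E4 downbeat P8
  -> R4 @ bar 3 tick 0 v(0, 1): D3/C4 m7 untreated
  -> R8 @ bar 4 tick 0 v(0, 1): penult P1 not 3rd/6th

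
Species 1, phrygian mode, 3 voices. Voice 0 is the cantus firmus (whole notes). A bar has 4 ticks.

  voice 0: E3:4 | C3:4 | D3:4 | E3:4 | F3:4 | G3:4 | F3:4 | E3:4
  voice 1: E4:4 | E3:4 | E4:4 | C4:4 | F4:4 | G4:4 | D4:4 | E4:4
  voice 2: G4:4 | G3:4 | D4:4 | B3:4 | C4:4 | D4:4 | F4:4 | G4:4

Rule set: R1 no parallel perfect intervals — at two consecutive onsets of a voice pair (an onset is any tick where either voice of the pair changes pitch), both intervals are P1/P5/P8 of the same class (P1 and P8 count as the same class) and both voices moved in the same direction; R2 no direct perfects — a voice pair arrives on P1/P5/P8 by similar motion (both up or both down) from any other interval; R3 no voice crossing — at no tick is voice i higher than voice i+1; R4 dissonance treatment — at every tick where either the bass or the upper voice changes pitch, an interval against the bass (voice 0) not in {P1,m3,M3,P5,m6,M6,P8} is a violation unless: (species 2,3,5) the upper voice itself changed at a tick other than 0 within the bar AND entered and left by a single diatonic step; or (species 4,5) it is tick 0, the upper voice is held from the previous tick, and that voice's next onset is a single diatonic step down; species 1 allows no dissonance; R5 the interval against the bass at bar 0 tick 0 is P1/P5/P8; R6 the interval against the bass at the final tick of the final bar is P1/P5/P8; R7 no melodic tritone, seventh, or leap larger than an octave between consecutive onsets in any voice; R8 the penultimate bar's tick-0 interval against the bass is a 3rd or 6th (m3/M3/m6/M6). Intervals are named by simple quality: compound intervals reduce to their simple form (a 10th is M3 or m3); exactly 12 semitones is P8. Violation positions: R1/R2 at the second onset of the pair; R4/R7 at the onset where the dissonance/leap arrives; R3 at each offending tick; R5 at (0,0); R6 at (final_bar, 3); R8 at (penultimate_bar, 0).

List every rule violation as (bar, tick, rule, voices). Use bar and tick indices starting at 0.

(0, 0, R5, (0, 2))
(1, 0, R2, (0, 2))
(2, 0, R2, (0, 2))
(2, 0, R3, (1, 2))
(2, 0, R4, (0, 1))
(2, 1, R3, (1, 2))
(2, 2, R3, (1, 2))
(2, 3, R3, (1, 2))
(3, 0, R3, (1, 2))
(3, 1, R3, (1, 2))
(3, 2, R3, (1, 2))
(3, 3, R3, (1, 2))
(4, 0, R1, (0, 2))
(4, 0, R2, (0, 1))
(4, 0, R3, (1, 2))
(4, 1, R3, (1, 2))
(4, 2, R3, (1, 2))
(4, 3, R3, (1, 2))
(5, 0, R1, (0, 1))
(5, 0, R1, (0, 2))
(5, 0, R3, (1, 2))
(5, 1, R3, (1, 2))
(5, 2, R3, (1, 2))
(5, 3, R3, (1, 2))
(6, 0, R8, (0, 2))
(7, 3, R6, (0, 2))

bar 0: v0=E3 v1=E4 v2=G4 downbeat m3
bar 1: v0=C3 v1=E3 v2=G3 downbeat P5
bar 2: v0=D3 v1=E4 v2=D4 downbeat P8
bar 3: v0=E3 v1=C4 v2=B3 downbeat P5
bar 4: v0=F3 v1=F4 v2=C4 downbeat P5
bar 5: v0=G3 v1=G4 v2=D4 downbeat P5
bar 6: v0=F3 v1=D4 v2=F4 downbeat P8
bar 7: v0=E3 v1=E4 v2=G4 downbeat m3
  -> R5 @ bar 0 tick 0 v(0, 2): opens on m3
  -> R2 @ bar 1 tick 0 v(0, 2): E3/G4 m3 -> C3/G3 P5 similar
  -> R2 @ bar 2 tick 0 v(0, 2): C3/G3 P5 -> D3/D4 P8 similar
  -> R3 @ bar 2 tick 0 v(1, 2): E4 above D4
  -> R4 @ bar 2 tick 0 v(0, 1): D3/E4 M2 untreated
  -> R3 @ bar 2 tick 1 v(1, 2): E4 above D4
  -> R3 @ bar 2 tick 2 v(1, 2): E4 above D4
  -> R3 @ bar 2 tick 3 v(1, 2): E4 above D4
  -> R3 @ bar 3 tick 0 v(1, 2): C4 above B3
  -> R3 @ bar 3 tick 1 v(1, 2): C4 above B3
  -> R3 @ bar 3 tick 2 v(1, 2): C4 above B3
  -> R3 @ bar 3 tick 3 v(1, 2): C4 above B3
  -> R1 @ bar 4 tick 0 v(0, 2): E3/B3 P5 -> F3/C4 P5 similar
  -> R2 @ bar 4 tick 0 v(0, 1): E3/C4 m6 -> F3/F4 P8 similar
  -> R3 @ bar 4 tick 0 v(1, 2): F4 above C4
  -> R3 @ bar 4 tick 1 v(1, 2): F4 above C4
  -> R3 @ bar 4 tick 2 v(1, 2): F4 above C4
  -> R3 @ bar 4 tick 3 v(1, 2): F4 above C4
  -> R1 @ bar 5 tick 0 v(0, 1): F3/F4 P8 -> G3/G4 P8 similar
  -> R1 @ bar 5 tick 0 v(0, 2): F3/C4 P5 -> G3/D4 P5 similar
  -> R3 @ bar 5 tick 0 v(1, 2): G4 above D4
  -> R3 @ bar 5 tick 1 v(1, 2): G4 above D4
  -> R3 @ bar 5 tick 2 v(1, 2): G4 above D4
  -> R3 @ bar 5 tick 3 v(1, 2): G4 above D4
  -> R8 @ bar 6 tick 0 v(0, 2): penult P8 not 3rd/6th
  -> R6 @ bar 7 tick 3 v(0, 2): closes on m3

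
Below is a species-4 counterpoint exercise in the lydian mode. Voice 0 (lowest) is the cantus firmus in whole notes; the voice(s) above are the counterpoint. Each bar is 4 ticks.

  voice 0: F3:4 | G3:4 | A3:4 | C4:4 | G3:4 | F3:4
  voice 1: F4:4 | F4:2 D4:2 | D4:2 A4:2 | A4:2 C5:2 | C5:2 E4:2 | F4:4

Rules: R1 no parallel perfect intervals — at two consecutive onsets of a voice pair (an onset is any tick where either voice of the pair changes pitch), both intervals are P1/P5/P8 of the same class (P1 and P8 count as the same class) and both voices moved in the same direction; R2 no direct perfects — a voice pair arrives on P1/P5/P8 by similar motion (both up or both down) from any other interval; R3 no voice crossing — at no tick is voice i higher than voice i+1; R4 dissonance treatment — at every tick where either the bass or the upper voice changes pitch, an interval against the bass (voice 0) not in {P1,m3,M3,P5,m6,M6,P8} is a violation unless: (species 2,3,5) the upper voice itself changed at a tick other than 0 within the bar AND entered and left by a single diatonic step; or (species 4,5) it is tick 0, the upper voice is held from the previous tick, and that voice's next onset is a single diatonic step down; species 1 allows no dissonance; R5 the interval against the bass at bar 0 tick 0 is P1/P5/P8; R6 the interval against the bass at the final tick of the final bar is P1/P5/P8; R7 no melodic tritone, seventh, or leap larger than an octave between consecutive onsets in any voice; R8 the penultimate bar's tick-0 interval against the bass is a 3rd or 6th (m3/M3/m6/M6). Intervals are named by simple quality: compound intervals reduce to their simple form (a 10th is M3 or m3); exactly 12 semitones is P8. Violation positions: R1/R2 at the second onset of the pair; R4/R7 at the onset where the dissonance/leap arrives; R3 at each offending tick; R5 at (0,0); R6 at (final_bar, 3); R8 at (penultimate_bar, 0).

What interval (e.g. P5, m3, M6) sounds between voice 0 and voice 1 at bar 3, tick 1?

voice 0=C4 voice 1=A4 -> M6

M6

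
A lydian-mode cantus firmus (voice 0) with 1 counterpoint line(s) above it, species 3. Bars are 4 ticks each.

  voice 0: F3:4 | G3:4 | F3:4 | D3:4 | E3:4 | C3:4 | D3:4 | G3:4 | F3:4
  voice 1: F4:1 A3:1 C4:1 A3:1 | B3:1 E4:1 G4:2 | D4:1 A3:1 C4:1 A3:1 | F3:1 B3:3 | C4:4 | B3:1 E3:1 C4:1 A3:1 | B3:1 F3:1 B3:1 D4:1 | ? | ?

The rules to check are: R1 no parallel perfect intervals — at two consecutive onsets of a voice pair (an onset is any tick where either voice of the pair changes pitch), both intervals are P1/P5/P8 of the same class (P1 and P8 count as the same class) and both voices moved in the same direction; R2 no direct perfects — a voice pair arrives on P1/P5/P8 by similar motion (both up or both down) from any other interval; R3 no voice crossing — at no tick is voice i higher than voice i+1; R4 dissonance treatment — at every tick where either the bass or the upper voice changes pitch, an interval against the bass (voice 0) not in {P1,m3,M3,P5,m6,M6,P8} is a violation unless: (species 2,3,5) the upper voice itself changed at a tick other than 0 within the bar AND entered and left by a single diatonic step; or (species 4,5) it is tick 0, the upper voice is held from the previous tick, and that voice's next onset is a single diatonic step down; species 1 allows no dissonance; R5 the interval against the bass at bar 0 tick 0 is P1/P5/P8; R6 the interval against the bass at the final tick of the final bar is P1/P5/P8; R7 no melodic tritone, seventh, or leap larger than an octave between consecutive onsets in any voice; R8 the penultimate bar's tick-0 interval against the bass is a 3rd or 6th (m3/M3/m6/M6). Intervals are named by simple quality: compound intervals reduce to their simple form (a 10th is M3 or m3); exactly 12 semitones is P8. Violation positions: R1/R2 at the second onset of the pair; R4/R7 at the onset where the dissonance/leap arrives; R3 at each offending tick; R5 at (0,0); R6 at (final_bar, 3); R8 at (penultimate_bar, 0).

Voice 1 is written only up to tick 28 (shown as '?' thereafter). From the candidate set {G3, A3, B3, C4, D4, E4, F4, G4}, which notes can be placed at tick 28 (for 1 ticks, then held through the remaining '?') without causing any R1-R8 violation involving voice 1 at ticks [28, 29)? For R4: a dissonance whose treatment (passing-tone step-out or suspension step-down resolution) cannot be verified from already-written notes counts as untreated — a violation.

{B3, E4}

G3: violates R8
A3: violates R4,R8
B3: legal
C4: violates R4,R8
D4: violates R8
E4: legal
F4: violates R4,R8
G4: violates R1,R8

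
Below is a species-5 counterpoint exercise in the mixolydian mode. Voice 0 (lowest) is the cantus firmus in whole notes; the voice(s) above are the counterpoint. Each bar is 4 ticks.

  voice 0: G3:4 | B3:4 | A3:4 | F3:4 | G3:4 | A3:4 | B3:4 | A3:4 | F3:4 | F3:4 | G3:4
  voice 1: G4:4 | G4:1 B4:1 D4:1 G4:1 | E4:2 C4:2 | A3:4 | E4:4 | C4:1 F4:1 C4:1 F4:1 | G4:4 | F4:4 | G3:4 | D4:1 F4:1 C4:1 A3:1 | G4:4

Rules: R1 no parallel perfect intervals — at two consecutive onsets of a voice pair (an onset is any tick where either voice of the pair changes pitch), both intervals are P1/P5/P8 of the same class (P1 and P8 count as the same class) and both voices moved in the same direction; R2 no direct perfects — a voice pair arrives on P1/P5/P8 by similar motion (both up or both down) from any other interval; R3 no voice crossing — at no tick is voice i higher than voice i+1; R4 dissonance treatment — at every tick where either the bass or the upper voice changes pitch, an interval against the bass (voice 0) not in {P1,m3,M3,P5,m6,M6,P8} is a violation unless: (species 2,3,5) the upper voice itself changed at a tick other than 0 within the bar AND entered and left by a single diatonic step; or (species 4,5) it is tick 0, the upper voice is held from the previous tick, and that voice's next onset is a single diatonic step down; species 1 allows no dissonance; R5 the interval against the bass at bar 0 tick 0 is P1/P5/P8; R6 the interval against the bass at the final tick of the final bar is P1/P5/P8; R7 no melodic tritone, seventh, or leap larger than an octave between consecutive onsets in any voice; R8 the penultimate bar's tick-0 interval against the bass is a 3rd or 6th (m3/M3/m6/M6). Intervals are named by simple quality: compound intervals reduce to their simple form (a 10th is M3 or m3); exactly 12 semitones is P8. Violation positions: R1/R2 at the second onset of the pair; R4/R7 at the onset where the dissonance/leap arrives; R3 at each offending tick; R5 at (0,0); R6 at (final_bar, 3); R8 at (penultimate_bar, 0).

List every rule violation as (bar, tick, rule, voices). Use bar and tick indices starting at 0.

(2, 0, R2, (0, 1))
(8, 0, R4, (0, 1))
(8, 0, R7, (1,))
(10, 0, R2, (0, 1))
(10, 0, R7, (1,))

bar 0: v0=G3 v1=G4 downbeat P8
bar 1: v0=B3 v1=G4 downbeat m6
bar 2: v0=A3 v1=E4 downbeat P5
bar 3: v0=F3 v1=A3 downbeat M3
bar 4: v0=G3 v1=E4 downbeat M6
bar 5: v0=A3 v1=C4 downbeat m3
bar 6: v0=B3 v1=G4 downbeat m6
bar 7: v0=A3 v1=F4 downbeat m6
bar 8: v0=F3 v1=G3 downbeat M2
bar 9: v0=F3 v1=D4 downbeat M6
bar 10: v0=G3 v1=G4 downbeat P8
  -> R2 @ bar 2 tick 0 v(0, 1): B3/G4 m6 -> A3/E4 P5 similar
  -> R4 @ bar 8 tick 0 v(0, 1): F3/G3 M2 untreated
  -> R7 @ bar 8 tick 0 v(1,): F4->G3 leap 10st
  -> R2 @ bar 10 tick 0 v(0, 1): F3/A3 M3 -> G3/G4 P8 similar
  -> R7 @ bar 10 tick 0 v(1,): A3->G4 leap 10st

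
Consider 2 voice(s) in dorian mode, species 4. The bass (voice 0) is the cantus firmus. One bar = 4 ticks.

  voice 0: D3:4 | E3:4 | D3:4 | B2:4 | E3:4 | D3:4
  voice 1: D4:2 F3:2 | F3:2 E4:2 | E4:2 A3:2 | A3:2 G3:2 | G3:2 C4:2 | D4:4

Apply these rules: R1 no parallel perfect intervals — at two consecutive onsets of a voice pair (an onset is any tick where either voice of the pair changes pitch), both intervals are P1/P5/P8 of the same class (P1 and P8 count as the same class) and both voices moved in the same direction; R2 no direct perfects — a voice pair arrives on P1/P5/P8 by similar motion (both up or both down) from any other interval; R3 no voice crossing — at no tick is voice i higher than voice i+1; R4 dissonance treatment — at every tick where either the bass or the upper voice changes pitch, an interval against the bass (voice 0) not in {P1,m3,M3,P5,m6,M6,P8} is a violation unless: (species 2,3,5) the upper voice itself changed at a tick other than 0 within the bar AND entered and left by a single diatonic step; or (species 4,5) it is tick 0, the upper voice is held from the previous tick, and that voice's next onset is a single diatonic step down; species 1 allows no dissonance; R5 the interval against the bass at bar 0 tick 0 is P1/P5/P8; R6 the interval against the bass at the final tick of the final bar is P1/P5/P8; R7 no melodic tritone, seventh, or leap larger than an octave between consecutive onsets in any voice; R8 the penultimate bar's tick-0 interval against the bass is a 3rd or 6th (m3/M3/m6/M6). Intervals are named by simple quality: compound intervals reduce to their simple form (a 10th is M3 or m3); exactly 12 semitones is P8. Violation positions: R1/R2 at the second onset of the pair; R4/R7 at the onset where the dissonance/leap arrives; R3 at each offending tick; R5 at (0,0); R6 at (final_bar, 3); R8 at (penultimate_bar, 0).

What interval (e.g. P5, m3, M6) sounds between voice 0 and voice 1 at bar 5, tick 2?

voice 0=D3 voice 1=D4 -> P8

P8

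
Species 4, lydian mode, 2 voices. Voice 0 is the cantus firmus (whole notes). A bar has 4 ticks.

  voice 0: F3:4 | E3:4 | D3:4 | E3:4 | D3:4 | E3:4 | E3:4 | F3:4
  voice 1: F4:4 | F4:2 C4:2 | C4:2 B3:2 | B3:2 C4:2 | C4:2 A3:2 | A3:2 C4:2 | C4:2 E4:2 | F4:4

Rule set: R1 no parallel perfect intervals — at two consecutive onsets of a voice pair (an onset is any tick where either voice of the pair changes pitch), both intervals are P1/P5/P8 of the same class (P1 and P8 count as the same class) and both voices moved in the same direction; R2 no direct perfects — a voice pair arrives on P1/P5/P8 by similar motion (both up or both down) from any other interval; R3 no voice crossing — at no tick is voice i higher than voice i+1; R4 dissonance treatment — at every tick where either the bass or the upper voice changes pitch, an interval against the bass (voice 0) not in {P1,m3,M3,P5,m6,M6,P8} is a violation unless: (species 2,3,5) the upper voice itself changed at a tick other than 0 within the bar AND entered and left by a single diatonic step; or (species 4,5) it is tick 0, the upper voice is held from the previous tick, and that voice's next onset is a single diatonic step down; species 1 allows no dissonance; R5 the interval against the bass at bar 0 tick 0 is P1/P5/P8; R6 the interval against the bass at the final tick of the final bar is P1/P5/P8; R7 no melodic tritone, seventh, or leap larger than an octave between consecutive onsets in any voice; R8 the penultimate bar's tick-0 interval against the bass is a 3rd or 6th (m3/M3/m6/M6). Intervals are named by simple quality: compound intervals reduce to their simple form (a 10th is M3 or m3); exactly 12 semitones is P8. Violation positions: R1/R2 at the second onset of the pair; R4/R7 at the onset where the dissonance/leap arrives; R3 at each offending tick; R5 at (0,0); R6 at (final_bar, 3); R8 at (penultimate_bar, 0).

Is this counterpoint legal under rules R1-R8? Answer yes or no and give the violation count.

bar 0: v0=F3 v1=F4 (P8)
bar 1: v0=E3 v1=F4 (m2)
bar 2: v0=D3 v1=C4 (m7)
bar 3: v0=E3 v1=B3 (P5)
bar 4: v0=D3 v1=C4 (m7)
bar 5: v0=E3 v1=A3 (P4)
bar 6: v0=E3 v1=C4 (m6)
bar 7: v0=F3 v1=F4 (P8)
  R4 @ bar1.0: E3/F4 m2 untreated
  R4 @ bar4.0: D3/C4 m7 untreated
  R4 @ bar5.0: E3/A3 P4 untreated
  R1 @ bar7.0: E3/E4 P8 -> F3/F4 P8 similar

No (4 violations)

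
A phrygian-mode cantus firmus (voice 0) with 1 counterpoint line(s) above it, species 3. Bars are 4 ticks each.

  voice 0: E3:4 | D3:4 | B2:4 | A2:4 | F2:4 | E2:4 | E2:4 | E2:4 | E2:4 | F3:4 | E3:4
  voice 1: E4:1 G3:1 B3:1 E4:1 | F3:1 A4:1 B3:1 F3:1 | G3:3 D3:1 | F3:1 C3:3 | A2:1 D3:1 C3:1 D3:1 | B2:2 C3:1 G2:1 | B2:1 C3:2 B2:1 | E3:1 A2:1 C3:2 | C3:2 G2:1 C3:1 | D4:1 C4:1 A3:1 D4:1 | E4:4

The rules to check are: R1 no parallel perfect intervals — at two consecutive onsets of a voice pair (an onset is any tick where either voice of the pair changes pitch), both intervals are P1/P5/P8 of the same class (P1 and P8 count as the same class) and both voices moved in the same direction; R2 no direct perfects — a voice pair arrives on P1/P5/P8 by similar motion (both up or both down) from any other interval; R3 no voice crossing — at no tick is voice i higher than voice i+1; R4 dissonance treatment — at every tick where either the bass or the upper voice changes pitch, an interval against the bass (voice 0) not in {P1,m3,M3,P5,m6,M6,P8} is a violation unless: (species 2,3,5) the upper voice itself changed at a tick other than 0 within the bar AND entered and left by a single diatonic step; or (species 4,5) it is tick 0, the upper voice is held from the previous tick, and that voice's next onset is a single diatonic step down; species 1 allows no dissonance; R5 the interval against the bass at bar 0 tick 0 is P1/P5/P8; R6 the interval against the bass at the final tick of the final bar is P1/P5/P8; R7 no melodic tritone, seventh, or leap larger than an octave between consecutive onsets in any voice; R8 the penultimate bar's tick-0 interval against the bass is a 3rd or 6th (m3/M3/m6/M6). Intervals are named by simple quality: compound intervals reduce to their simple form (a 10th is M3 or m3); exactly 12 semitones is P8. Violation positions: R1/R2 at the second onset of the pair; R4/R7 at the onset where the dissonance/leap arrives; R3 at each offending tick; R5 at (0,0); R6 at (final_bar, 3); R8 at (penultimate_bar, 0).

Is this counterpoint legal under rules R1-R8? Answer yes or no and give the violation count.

No (8 violations)

bar 0: v0=E3 v1=E4 (P8)
bar 1: v0=D3 v1=F3 (m3)
bar 2: v0=B2 v1=G3 (m6)
bar 3: v0=A2 v1=F3 (m6)
bar 4: v0=F2 v1=A2 (M3)
bar 5: v0=E2 v1=B2 (P5)
bar 6: v0=E2 v1=B2 (P5)
bar 7: v0=E2 v1=E3 (P8)
bar 8: v0=E2 v1=C3 (m6)
bar 9: v0=F3 v1=D4 (M6)
bar 10: v0=E3 v1=E4 (P8)
  R7 @ bar1.0: E4->F3 leap 11st
  R7 @ bar1.1: F3->A4 leap 16st
  R7 @ bar1.2: A4->B3 leap 10st
  R7 @ bar1.3: B3->F3 leap 6st
  R2 @ bar5.0: F2/D3 M6 -> E2/B2 P5 similar
  R4 @ bar7.1: E2/A2 P4 untreated
  R7 @ bar9.0: E2->F3 leap 13st
  R7 @ bar9.0: C3->D4 leap 14st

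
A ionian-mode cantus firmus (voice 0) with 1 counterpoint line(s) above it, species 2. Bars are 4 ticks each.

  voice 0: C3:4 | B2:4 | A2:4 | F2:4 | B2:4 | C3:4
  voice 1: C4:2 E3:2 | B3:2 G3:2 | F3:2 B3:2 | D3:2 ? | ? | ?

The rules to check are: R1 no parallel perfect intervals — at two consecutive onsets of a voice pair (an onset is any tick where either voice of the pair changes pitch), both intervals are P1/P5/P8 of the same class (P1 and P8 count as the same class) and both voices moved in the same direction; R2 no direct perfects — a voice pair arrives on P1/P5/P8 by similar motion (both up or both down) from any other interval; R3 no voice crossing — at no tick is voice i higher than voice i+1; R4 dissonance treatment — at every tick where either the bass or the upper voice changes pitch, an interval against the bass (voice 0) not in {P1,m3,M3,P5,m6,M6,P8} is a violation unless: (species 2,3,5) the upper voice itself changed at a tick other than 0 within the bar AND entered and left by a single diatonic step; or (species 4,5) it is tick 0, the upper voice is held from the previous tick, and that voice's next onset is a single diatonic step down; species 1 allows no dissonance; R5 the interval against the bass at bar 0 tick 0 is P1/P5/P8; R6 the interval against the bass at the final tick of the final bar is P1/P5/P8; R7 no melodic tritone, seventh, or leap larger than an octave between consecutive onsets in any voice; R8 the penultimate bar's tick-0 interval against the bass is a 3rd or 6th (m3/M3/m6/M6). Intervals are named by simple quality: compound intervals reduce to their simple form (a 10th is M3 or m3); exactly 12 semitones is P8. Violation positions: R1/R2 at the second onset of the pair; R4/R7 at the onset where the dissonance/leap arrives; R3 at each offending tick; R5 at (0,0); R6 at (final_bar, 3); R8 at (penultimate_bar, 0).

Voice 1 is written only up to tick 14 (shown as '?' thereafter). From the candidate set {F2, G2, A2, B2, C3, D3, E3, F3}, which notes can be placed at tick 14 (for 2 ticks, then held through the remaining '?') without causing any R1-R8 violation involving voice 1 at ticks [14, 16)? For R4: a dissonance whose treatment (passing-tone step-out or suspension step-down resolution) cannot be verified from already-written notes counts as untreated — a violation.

F2: legal
G2: violates R4
A2: legal
B2: violates R4
C3: legal
D3: legal
E3: violates R4
F3: legal

{A2, C3, D3, F2, F3}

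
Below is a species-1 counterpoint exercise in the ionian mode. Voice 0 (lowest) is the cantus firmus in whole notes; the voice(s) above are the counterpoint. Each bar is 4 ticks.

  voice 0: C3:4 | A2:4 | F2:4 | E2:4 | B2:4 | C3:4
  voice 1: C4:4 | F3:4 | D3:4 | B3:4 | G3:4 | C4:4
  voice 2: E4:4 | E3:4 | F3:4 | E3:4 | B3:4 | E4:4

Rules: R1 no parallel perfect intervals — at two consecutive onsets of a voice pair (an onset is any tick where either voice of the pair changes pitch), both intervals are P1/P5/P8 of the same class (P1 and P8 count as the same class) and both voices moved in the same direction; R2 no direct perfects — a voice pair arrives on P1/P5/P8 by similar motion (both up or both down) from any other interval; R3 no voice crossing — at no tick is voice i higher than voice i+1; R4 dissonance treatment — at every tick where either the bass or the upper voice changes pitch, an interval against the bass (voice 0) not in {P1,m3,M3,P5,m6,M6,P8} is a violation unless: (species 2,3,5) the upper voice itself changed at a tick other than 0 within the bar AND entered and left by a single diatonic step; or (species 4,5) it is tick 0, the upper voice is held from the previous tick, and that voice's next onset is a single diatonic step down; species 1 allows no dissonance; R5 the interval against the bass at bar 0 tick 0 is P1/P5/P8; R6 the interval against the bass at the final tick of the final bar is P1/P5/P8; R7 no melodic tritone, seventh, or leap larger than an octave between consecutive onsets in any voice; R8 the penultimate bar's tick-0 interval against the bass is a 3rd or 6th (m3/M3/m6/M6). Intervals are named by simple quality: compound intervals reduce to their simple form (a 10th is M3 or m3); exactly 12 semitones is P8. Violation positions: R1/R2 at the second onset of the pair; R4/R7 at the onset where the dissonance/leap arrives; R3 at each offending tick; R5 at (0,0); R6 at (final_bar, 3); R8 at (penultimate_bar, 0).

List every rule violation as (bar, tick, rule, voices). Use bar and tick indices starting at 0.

(0, 0, R5, (0, 2))
(1, 0, R2, (0, 2))
(1, 0, R3, (1, 2))
(1, 1, R3, (1, 2))
(1, 2, R3, (1, 2))
(1, 3, R3, (1, 2))
(3, 0, R1, (0, 2))
(3, 0, R3, (1, 2))
(3, 1, R3, (1, 2))
(3, 2, R3, (1, 2))
(3, 3, R3, (1, 2))
(4, 0, R1, (0, 2))
(4, 0, R8, (0, 2))
(5, 0, R2, (0, 1))
(5, 3, R6, (0, 2))

bar 0: v0=C3 v1=C4 v2=E4 downbeat M3
bar 1: v0=A2 v1=F3 v2=E3 downbeat P5
bar 2: v0=F2 v1=D3 v2=F3 downbeat P8
bar 3: v0=E2 v1=B3 v2=E3 downbeat P8
bar 4: v0=B2 v1=G3 v2=B3 downbeat P8
bar 5: v0=C3 v1=C4 v2=E4 downbeat M3
  -> R5 @ bar 0 tick 0 v(0, 2): opens on M3
  -> R2 @ bar 1 tick 0 v(0, 2): C3/E4 M3 -> A2/E3 P5 similar
  -> R3 @ bar 1 tick 0 v(1, 2): F3 above E3
  -> R3 @ bar 1 tick 1 v(1, 2): F3 above E3
  -> R3 @ bar 1 tick 2 v(1, 2): F3 above E3
  -> R3 @ bar 1 tick 3 v(1, 2): F3 above E3
  -> R1 @ bar 3 tick 0 v(0, 2): F2/F3 P8 -> E2/E3 P8 similar
  -> R3 @ bar 3 tick 0 v(1, 2): B3 above E3
  -> R3 @ bar 3 tick 1 v(1, 2): B3 above E3
  -> R3 @ bar 3 tick 2 v(1, 2): B3 above E3
  -> R3 @ bar 3 tick 3 v(1, 2): B3 above E3
  -> R1 @ bar 4 tick 0 v(0, 2): E2/E3 P8 -> B2/B3 P8 similar
  -> R8 @ bar 4 tick 0 v(0, 2): penult P8 not 3rd/6th
  -> R2 @ bar 5 tick 0 v(0, 1): B2/G3 m6 -> C3/C4 P8 similar
  -> R6 @ bar 5 tick 3 v(0, 2): closes on M3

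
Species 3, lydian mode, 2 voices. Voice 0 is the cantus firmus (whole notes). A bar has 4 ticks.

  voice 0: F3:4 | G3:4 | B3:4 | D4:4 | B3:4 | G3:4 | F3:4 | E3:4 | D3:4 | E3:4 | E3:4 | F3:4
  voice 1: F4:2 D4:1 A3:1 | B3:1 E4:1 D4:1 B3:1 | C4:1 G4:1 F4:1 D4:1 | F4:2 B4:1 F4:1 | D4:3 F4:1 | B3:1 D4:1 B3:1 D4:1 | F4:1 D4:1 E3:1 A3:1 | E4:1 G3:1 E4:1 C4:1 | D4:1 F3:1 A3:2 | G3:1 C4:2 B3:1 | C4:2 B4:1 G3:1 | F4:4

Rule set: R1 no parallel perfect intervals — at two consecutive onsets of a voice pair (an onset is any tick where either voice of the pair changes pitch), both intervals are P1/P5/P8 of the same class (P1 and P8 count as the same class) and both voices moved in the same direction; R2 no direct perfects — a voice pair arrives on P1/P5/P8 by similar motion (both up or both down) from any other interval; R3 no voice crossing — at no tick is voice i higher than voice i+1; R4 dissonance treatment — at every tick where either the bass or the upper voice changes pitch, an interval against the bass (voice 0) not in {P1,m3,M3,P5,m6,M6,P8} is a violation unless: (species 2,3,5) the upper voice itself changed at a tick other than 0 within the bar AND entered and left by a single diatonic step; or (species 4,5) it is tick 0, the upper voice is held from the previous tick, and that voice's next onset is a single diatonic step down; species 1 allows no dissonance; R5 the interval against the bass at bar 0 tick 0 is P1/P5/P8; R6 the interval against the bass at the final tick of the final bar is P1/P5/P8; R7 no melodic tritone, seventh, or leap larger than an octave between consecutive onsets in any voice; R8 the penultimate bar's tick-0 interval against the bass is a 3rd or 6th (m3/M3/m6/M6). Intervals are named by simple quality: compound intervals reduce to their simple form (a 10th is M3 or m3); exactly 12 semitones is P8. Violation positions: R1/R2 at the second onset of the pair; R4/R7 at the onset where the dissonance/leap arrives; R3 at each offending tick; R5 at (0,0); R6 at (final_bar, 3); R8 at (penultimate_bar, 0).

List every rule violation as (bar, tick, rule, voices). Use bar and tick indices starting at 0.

(2, 0, R4, (0, 1))
(2, 2, R4, (0, 1))
(3, 2, R7, (1,))
(3, 3, R7, (1,))
(4, 3, R4, (0, 1))
(5, 0, R7, (1,))
(6, 2, R3, (0, 1))
(6, 2, R4, (0, 1))
(6, 2, R7, (1,))
(10, 2, R7, (1,))
(10, 3, R7, (1,))
(11, 0, R2, (0, 1))
(11, 0, R7, (1,))

bar 0: v0=F3 v1=F4 downbeat P8
bar 1: v0=G3 v1=B3 downbeat M3
bar 2: v0=B3 v1=C4 downbeat m2
bar 3: v0=D4 v1=F4 downbeat m3
bar 4: v0=B3 v1=D4 downbeat m3
bar 5: v0=G3 v1=B3 downbeat M3
bar 6: v0=F3 v1=F4 downbeat P8
bar 7: v0=E3 v1=E4 downbeat P8
bar 8: v0=D3 v1=D4 downbeat P8
bar 9: v0=E3 v1=G3 downbeat m3
bar 10: v0=E3 v1=C4 downbeat m6
bar 11: v0=F3 v1=F4 downbeat P8
  -> R4 @ bar 2 tick 0 v(0, 1): B3/C4 m2 untreated
  -> R4 @ bar 2 tick 2 v(0, 1): B3/F4 TT untreated
  -> R7 @ bar 3 tick 2 v(1,): F4->B4 leap 6st
  -> R7 @ bar 3 tick 3 v(1,): B4->F4 leap 6st
  -> R4 @ bar 4 tick 3 v(0, 1): B3/F4 TT untreated
  -> R7 @ bar 5 tick 0 v(1,): F4->B3 leap 6st
  -> R3 @ bar 6 tick 2 v(0, 1): F3 above E3
  -> R4 @ bar 6 tick 2 v(0, 1): F3/E3 m2 untreated
  -> R7 @ bar 6 tick 2 v(1,): D4->E3 leap 10st
  -> R7 @ bar 10 tick 2 v(1,): C4->B4 leap 11st
  -> R7 @ bar 10 tick 3 v(1,): B4->G3 leap 16st
  -> R2 @ bar 11 tick 0 v(0, 1): E3/G3 m3 -> F3/F4 P8 similar
  -> R7 @ bar 11 tick 0 v(1,): G3->F4 leap 10st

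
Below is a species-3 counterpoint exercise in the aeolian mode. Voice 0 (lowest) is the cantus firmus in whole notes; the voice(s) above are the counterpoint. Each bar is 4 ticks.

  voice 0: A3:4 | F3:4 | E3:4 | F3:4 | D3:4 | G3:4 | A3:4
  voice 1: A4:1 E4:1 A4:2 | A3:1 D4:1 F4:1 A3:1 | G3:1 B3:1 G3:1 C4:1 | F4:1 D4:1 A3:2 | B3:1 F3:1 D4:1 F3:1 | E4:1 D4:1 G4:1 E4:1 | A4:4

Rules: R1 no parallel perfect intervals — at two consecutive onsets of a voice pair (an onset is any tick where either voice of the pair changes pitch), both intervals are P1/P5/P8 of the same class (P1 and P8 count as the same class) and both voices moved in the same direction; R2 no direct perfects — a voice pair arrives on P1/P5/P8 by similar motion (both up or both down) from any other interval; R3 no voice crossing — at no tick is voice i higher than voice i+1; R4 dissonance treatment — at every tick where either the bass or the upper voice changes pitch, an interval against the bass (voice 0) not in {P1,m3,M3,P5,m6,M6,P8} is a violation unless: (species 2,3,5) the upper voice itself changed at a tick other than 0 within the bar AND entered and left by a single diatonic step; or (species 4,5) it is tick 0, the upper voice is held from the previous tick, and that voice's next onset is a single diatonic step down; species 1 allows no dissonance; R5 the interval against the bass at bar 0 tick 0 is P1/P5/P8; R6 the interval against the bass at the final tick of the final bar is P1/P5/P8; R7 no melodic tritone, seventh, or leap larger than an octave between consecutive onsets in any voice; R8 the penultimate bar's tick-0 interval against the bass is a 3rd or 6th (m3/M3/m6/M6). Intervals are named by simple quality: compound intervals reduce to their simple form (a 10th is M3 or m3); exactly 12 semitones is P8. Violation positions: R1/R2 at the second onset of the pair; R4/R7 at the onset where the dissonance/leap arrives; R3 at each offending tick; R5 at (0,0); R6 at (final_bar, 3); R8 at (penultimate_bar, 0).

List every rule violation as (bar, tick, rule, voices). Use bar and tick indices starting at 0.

bar 0: v0=A3 v1=A4 downbeat P8
bar 1: v0=F3 v1=A3 downbeat M3
bar 2: v0=E3 v1=G3 downbeat m3
bar 3: v0=F3 v1=F4 downbeat P8
bar 4: v0=D3 v1=B3 downbeat M6
bar 5: v0=G3 v1=E4 downbeat M6
bar 6: v0=A3 v1=A4 downbeat P8
  -> R2 @ bar 3 tick 0 v(0, 1): E3/C4 m6 -> F3/F4 P8 similar
  -> R7 @ bar 4 tick 1 v(1,): B3->F3 leap 6st
  -> R7 @ bar 5 tick 0 v(1,): F3->E4 leap 11st
  -> R2 @ bar 6 tick 0 v(0, 1): G3/E4 M6 -> A3/A4 P8 similar

(3, 0, R2, (0, 1))
(4, 1, R7, (1,))
(5, 0, R7, (1,))
(6, 0, R2, (0, 1))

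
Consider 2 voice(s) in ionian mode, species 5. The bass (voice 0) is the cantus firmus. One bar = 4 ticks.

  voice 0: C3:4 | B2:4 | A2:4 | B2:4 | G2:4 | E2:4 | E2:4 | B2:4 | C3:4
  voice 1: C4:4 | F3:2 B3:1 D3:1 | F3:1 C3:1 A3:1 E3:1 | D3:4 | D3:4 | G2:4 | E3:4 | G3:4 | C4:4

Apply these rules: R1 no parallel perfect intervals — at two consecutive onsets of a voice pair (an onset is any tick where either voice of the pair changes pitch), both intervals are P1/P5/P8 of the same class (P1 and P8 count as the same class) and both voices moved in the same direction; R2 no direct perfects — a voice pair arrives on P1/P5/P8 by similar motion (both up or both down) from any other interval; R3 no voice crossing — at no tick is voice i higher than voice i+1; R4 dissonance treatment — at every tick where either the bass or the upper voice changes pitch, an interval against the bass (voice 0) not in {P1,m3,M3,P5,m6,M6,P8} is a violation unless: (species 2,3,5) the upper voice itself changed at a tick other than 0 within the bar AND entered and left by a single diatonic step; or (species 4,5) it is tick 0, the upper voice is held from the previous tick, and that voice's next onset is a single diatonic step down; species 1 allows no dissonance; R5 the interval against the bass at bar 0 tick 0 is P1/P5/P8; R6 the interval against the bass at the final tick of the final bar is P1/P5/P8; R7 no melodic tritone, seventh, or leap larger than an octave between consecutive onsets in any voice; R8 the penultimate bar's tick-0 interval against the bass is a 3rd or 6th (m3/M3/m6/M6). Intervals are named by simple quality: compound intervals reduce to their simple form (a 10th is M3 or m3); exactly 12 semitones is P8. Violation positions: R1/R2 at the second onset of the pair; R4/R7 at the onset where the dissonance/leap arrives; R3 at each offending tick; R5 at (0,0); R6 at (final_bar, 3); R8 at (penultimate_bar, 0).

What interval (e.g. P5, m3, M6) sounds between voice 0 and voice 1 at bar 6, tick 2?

voice 0=E2 voice 1=E3 -> P8

P8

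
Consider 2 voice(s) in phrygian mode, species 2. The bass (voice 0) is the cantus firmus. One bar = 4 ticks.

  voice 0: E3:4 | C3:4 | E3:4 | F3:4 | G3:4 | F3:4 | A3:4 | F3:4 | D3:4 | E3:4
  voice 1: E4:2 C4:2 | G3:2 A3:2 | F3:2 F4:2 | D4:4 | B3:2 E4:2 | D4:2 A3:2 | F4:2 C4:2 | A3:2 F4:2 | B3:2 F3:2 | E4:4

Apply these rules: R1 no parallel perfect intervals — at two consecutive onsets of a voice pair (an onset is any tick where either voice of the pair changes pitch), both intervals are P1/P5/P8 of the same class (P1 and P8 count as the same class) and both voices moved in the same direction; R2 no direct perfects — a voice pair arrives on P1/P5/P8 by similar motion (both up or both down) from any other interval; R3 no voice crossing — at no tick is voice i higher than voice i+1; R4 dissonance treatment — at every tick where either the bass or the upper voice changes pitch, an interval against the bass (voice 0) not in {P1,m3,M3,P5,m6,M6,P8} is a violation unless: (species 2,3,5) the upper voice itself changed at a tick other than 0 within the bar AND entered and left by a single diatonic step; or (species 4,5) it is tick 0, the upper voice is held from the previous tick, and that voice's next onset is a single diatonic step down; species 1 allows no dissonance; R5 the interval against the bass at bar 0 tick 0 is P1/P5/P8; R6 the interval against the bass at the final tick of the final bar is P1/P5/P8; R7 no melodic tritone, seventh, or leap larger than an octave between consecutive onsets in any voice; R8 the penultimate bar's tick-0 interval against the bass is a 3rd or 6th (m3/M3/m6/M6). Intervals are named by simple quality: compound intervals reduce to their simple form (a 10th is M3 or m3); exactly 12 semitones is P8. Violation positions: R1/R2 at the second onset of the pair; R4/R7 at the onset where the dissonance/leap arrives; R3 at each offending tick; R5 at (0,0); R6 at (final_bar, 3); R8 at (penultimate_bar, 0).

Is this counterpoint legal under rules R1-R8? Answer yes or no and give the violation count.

No (7 violations)

bar 0: v0=E3 v1=E4 (P8)
bar 1: v0=C3 v1=G3 (P5)
bar 2: v0=E3 v1=F3 (m2)
bar 3: v0=F3 v1=D4 (M6)
bar 4: v0=G3 v1=B3 (M3)
bar 5: v0=F3 v1=D4 (M6)
bar 6: v0=A3 v1=F4 (m6)
bar 7: v0=F3 v1=A3 (M3)
bar 8: v0=D3 v1=B3 (M6)
bar 9: v0=E3 v1=E4 (P8)
  R2 @ bar1.0: E3/C4 m6 -> C3/G3 P5 similar
  R4 @ bar2.0: E3/F3 m2 untreated
  R4 @ bar2.2: E3/F4 m2 untreated
  R7 @ bar8.0: F4->B3 leap 6st
  R7 @ bar8.2: B3->F3 leap 6st
  R2 @ bar9.0: D3/F3 m3 -> E3/E4 P8 similar
  R7 @ bar9.0: F3->E4 leap 11st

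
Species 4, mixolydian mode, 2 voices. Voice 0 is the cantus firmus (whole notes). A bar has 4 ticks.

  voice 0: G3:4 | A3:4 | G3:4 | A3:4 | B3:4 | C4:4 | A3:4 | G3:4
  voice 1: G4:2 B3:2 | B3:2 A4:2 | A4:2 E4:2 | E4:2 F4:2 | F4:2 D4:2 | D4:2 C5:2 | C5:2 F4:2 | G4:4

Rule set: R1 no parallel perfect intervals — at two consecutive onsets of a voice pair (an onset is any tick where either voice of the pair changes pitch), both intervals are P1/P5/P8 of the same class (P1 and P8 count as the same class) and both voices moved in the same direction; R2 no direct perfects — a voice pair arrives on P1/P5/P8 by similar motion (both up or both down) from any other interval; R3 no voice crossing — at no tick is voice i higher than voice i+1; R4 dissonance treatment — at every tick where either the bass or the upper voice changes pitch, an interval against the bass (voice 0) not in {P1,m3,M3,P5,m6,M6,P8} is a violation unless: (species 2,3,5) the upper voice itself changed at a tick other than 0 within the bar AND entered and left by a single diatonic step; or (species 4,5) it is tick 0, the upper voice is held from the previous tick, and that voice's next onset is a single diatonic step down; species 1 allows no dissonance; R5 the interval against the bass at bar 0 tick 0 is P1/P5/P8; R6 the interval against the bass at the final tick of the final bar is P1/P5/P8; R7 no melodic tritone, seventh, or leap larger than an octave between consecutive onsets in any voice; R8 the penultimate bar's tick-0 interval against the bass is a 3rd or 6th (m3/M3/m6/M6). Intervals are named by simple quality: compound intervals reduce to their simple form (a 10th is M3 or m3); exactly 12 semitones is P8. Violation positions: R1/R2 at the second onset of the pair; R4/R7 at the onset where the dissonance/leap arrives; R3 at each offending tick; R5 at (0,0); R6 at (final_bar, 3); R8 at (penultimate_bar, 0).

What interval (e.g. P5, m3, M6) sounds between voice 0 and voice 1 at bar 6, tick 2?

m6

voice 0=A3 voice 1=F4 -> m6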